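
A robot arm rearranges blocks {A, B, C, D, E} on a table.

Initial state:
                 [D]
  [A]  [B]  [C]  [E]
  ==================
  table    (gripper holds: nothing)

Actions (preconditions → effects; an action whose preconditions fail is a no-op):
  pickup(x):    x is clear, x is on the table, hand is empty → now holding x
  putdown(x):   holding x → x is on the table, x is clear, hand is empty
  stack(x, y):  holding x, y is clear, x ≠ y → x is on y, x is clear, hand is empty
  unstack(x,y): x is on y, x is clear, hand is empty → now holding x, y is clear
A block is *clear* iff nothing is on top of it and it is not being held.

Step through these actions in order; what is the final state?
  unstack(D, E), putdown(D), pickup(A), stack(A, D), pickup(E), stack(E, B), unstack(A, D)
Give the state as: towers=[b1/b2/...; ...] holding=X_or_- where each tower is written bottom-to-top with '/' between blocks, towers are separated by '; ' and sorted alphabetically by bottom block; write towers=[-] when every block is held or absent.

step 1 (unstack(D, E)): towers=[A; B; C; E] holding=D
step 2 (putdown(D)): towers=[A; B; C; D; E] holding=-
step 3 (pickup(A)): towers=[B; C; D; E] holding=A
step 4 (stack(A, D)): towers=[B; C; D/A; E] holding=-
step 5 (pickup(E)): towers=[B; C; D/A] holding=E
step 6 (stack(E, B)): towers=[B/E; C; D/A] holding=-
step 7 (unstack(A, D)): towers=[B/E; C; D] holding=A

towers=[B/E; C; D] holding=A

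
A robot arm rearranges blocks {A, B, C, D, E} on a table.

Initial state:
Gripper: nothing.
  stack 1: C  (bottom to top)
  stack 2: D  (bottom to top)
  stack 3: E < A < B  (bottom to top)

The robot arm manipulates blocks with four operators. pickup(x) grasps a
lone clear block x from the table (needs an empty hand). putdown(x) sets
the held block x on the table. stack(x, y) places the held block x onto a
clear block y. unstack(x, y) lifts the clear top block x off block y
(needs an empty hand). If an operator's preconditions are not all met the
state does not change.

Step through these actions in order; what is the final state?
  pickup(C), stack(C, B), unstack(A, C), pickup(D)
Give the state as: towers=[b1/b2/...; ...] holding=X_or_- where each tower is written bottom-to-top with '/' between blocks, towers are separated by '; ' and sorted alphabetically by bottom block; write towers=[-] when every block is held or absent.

towers=[E/A/B/C] holding=D

step 1 (pickup(C)): towers=[D; E/A/B] holding=C
step 2 (stack(C, B)): towers=[D; E/A/B/C] holding=-
step 3 (unstack(A, C)) [no-op]: towers=[D; E/A/B/C] holding=-
step 4 (pickup(D)): towers=[E/A/B/C] holding=D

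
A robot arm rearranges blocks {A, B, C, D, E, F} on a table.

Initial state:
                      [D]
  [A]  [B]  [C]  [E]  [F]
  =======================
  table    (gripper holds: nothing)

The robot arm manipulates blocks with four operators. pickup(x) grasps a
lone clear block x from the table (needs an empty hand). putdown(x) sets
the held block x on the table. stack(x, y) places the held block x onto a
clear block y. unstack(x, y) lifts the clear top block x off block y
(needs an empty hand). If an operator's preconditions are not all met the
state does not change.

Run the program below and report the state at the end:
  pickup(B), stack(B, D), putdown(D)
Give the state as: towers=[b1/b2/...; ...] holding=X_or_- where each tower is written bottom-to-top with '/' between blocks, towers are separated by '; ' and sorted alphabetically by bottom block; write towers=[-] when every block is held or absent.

step 1 (pickup(B)): towers=[A; C; E; F/D] holding=B
step 2 (stack(B, D)): towers=[A; C; E; F/D/B] holding=-
step 3 (putdown(D)) [no-op]: towers=[A; C; E; F/D/B] holding=-

towers=[A; C; E; F/D/B] holding=-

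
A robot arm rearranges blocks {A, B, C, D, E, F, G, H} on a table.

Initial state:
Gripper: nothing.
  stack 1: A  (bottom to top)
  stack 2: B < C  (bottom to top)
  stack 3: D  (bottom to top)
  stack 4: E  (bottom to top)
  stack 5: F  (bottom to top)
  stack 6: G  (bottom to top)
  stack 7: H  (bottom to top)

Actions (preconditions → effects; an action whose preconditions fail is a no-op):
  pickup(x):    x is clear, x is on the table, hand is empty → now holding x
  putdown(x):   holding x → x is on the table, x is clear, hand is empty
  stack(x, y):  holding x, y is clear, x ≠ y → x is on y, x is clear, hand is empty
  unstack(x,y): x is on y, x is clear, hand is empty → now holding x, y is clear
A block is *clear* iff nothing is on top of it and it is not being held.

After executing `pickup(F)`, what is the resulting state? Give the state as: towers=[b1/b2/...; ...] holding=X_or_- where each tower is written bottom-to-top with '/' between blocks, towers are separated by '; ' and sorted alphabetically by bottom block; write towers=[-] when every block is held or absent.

before: towers=[A; B/C; D; E; F; G; H] holding=-
pre[pickup(F)]: clear(F) ok, ontable(F) ok, handempty ok
all met → apply pickup(F)
after:  towers=[A; B/C; D; E; G; H] holding=F

towers=[A; B/C; D; E; G; H] holding=F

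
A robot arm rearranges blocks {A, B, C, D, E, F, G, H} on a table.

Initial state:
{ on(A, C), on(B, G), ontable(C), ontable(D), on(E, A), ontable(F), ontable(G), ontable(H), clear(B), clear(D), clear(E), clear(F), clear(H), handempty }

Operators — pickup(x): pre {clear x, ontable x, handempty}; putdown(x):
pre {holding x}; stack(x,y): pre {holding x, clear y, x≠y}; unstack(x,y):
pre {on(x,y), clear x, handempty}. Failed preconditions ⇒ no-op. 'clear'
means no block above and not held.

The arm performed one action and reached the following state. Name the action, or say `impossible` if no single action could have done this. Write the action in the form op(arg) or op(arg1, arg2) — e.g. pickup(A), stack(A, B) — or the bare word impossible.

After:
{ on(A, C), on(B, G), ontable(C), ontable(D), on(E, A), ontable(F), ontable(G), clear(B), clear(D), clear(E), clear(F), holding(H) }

target: towers=[C/A/E; D; F; G/B] holding=H
     unstack(E, A) → towers=[C/A; D; F; G/B; H] holding=E
         pickup(H) → towers=[C/A/E; D; F; G/B] holding=H  ← match
     unstack(B, G) → towers=[C/A/E; D; F; G; H] holding=B
         pickup(F) → towers=[C/A/E; D; G/B; H] holding=F
         pickup(D) → towers=[C/A/E; F; G/B; H] holding=D

pickup(H)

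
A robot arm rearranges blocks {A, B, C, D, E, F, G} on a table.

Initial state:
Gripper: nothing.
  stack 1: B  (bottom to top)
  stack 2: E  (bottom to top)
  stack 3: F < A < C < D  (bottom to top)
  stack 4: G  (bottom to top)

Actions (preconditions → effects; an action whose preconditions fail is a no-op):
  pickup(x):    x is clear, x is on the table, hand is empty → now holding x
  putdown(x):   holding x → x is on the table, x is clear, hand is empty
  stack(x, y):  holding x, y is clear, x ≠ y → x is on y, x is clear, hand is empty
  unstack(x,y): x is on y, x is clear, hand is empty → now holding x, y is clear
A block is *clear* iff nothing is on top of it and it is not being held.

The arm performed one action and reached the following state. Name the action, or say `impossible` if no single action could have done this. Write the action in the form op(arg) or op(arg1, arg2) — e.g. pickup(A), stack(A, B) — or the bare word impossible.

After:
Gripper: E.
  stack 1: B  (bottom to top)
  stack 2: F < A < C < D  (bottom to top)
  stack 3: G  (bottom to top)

pickup(E)

target: towers=[B; F/A/C/D; G] holding=E
         pickup(B) → towers=[E; F/A/C/D; G] holding=B
         pickup(G) → towers=[B; E; F/A/C/D] holding=G
     unstack(D, C) → towers=[B; E; F/A/C; G] holding=D
         pickup(E) → towers=[B; F/A/C/D; G] holding=E  ← match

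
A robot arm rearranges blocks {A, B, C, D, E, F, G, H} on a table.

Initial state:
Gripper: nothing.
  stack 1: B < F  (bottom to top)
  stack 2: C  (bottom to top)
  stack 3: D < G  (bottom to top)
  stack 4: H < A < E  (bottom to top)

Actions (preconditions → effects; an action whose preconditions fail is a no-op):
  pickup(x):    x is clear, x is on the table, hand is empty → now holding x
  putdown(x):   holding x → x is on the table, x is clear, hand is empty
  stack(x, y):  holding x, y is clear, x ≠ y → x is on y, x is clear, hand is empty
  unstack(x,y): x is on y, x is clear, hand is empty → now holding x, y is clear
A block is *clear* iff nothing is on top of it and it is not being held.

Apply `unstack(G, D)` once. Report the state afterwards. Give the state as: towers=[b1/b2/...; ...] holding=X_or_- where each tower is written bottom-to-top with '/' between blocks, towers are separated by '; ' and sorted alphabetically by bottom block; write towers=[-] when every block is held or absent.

before: towers=[B/F; C; D/G; H/A/E] holding=-
pre[unstack(G, D)]: on(G,D) yes, clear(G) yes, handempty yes
all met → apply unstack(G, D)
after:  towers=[B/F; C; D; H/A/E] holding=G

towers=[B/F; C; D; H/A/E] holding=G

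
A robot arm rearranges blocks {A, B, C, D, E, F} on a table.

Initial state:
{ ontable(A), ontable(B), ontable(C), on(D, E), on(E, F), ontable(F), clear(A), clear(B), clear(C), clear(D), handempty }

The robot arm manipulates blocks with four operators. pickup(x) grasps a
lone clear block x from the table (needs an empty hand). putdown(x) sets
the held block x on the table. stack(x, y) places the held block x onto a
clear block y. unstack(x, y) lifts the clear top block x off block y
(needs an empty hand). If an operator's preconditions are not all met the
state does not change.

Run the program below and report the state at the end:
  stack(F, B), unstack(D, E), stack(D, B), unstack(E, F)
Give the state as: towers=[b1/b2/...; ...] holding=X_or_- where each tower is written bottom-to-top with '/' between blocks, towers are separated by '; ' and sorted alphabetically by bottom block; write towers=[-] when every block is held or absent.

towers=[A; B/D; C; F] holding=E

step 1 (stack(F, B)) [no-op]: towers=[A; B; C; F/E/D] holding=-
step 2 (unstack(D, E)): towers=[A; B; C; F/E] holding=D
step 3 (stack(D, B)): towers=[A; B/D; C; F/E] holding=-
step 4 (unstack(E, F)): towers=[A; B/D; C; F] holding=E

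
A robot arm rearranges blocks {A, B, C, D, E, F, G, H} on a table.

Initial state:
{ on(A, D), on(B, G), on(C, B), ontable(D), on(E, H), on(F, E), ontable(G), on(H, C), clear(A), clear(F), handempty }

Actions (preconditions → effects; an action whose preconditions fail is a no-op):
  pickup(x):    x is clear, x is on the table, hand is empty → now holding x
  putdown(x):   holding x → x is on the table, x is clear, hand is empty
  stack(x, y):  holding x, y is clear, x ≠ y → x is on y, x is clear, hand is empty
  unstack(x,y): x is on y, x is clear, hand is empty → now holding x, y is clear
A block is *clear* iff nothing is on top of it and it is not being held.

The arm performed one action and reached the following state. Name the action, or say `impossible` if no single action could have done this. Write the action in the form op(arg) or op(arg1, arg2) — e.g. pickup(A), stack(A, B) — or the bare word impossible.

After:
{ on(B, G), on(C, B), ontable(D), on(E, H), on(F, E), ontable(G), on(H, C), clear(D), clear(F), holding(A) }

target: towers=[D; G/B/C/H/E/F] holding=A
     unstack(A, D) → towers=[D; G/B/C/H/E/F] holding=A  ← match
     unstack(F, E) → towers=[D/A; G/B/C/H/E] holding=F

unstack(A, D)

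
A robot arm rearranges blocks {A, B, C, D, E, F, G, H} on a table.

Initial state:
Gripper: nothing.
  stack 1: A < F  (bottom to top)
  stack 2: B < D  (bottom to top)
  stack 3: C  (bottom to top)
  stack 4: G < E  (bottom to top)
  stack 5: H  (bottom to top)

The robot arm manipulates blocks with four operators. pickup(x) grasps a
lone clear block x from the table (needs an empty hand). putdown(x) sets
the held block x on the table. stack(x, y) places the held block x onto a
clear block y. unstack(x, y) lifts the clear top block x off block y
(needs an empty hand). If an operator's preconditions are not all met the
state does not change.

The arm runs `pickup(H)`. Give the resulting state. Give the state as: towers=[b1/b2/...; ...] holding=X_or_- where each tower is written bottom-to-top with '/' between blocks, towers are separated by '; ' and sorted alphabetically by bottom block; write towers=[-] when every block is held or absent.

before: towers=[A/F; B/D; C; G/E; H] holding=-
pre[pickup(H)]: clear(H) yes, ontable(H) yes, handempty yes
all met → apply pickup(H)
after:  towers=[A/F; B/D; C; G/E] holding=H

towers=[A/F; B/D; C; G/E] holding=H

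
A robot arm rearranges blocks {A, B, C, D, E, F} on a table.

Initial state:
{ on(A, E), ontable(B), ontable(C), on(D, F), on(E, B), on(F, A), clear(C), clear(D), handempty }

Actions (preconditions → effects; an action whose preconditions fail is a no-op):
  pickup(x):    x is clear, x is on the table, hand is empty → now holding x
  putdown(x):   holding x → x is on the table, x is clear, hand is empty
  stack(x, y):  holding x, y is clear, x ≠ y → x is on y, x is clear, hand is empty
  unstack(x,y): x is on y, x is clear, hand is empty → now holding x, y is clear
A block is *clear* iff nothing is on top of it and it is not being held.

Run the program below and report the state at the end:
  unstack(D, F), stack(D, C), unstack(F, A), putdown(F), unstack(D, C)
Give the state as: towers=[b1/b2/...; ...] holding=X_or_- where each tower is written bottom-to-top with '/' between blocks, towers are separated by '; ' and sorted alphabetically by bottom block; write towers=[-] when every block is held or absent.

towers=[B/E/A; C; F] holding=D

step 1 (unstack(D, F)): towers=[B/E/A/F; C] holding=D
step 2 (stack(D, C)): towers=[B/E/A/F; C/D] holding=-
step 3 (unstack(F, A)): towers=[B/E/A; C/D] holding=F
step 4 (putdown(F)): towers=[B/E/A; C/D; F] holding=-
step 5 (unstack(D, C)): towers=[B/E/A; C; F] holding=D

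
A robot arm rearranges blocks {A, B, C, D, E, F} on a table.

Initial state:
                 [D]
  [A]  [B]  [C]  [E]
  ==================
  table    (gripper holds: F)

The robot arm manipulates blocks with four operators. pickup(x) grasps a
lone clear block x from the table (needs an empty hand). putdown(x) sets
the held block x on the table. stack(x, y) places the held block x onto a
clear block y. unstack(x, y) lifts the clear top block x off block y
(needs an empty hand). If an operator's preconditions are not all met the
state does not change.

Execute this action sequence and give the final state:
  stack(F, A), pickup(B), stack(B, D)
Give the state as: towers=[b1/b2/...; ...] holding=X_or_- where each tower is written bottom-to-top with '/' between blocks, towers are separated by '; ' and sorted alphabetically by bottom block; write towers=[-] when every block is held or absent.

step 1 (stack(F, A)): towers=[A/F; B; C; E/D] holding=-
step 2 (pickup(B)): towers=[A/F; C; E/D] holding=B
step 3 (stack(B, D)): towers=[A/F; C; E/D/B] holding=-

towers=[A/F; C; E/D/B] holding=-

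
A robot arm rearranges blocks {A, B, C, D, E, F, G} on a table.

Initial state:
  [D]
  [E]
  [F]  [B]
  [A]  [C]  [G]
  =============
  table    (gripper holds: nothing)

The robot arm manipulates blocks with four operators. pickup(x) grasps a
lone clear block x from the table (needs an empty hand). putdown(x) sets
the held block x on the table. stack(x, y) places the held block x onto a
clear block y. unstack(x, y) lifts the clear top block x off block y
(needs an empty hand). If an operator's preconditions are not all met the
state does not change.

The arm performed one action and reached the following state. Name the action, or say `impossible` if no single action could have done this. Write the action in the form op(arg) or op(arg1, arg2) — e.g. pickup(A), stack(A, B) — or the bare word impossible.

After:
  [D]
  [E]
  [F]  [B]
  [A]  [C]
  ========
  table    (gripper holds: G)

target: towers=[A/F/E/D; C/B] holding=G
     unstack(B, C) → towers=[A/F/E/D; C; G] holding=B
         pickup(G) → towers=[A/F/E/D; C/B] holding=G  ← match
     unstack(D, E) → towers=[A/F/E; C/B; G] holding=D

pickup(G)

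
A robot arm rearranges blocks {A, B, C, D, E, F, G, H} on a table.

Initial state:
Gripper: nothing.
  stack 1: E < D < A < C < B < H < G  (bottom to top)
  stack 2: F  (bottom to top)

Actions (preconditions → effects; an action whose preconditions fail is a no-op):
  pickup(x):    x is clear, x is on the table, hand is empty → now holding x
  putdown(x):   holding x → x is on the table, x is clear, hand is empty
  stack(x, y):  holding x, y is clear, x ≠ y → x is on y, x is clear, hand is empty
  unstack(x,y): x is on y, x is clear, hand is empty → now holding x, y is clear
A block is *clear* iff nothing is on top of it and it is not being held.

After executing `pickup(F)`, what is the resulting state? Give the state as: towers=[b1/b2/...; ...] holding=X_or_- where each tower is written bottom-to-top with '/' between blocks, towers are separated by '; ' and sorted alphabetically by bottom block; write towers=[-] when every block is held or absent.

towers=[E/D/A/C/B/H/G] holding=F

before: towers=[E/D/A/C/B/H/G; F] holding=-
pre[pickup(F)]: clear(F) ✓, ontable(F) ✓, handempty ✓
all met → apply pickup(F)
after:  towers=[E/D/A/C/B/H/G] holding=F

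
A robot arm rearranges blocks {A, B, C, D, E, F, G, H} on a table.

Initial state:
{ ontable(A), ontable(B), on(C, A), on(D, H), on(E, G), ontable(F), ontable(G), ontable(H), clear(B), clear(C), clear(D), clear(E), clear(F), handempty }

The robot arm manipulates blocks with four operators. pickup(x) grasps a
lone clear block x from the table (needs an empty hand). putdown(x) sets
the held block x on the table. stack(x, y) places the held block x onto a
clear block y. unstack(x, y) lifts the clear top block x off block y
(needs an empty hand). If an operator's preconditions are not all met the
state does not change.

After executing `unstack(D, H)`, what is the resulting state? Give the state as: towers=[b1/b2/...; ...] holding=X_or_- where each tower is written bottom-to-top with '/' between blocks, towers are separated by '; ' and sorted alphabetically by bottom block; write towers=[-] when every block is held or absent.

before: towers=[A/C; B; F; G/E; H/D] holding=-
pre[unstack(D, H)]: on(D,H) yes, clear(D) yes, handempty yes
all met → apply unstack(D, H)
after:  towers=[A/C; B; F; G/E; H] holding=D

towers=[A/C; B; F; G/E; H] holding=D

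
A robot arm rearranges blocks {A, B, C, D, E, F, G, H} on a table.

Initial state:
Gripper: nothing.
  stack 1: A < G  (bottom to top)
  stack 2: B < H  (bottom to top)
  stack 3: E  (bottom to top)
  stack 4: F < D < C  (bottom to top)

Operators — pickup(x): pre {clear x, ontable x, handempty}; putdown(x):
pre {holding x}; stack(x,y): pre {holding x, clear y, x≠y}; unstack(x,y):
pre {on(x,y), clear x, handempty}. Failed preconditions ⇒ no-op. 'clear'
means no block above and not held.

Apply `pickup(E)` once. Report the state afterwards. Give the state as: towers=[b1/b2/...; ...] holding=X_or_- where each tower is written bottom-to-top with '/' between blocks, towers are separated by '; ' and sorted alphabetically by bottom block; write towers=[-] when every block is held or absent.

towers=[A/G; B/H; F/D/C] holding=E

before: towers=[A/G; B/H; E; F/D/C] holding=-
pre[pickup(E)]: clear(E) ok, ontable(E) ok, handempty ok
all met → apply pickup(E)
after:  towers=[A/G; B/H; F/D/C] holding=E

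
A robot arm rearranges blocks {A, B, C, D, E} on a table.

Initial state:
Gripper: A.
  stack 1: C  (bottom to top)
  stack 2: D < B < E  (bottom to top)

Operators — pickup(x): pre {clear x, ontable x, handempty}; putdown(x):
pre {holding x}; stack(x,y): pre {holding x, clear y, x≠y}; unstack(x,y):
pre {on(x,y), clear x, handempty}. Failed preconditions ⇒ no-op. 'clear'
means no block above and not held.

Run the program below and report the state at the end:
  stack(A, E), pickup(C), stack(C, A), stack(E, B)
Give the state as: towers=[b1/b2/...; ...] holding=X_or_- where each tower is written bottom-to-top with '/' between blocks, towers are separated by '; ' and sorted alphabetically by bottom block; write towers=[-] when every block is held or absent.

step 1 (stack(A, E)): towers=[C; D/B/E/A] holding=-
step 2 (pickup(C)): towers=[D/B/E/A] holding=C
step 3 (stack(C, A)): towers=[D/B/E/A/C] holding=-
step 4 (stack(E, B)) [no-op]: towers=[D/B/E/A/C] holding=-

towers=[D/B/E/A/C] holding=-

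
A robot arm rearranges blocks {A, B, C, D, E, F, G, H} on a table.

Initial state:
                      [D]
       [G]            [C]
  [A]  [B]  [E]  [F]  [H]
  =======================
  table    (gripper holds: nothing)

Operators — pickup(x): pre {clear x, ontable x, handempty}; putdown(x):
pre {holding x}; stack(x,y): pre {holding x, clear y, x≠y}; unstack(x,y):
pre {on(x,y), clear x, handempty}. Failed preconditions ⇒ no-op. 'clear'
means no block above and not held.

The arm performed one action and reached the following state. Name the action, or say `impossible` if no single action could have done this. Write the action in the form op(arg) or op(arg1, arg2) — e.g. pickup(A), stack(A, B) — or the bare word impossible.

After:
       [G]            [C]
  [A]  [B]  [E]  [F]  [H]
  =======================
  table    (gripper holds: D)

target: towers=[A; B/G; E; F; H/C] holding=D
     unstack(G, B) → towers=[A; B; E; F; H/C/D] holding=G
         pickup(A) → towers=[B/G; E; F; H/C/D] holding=A
         pickup(E) → towers=[A; B/G; F; H/C/D] holding=E
         pickup(F) → towers=[A; B/G; E; H/C/D] holding=F
     unstack(D, C) → towers=[A; B/G; E; F; H/C] holding=D  ← match

unstack(D, C)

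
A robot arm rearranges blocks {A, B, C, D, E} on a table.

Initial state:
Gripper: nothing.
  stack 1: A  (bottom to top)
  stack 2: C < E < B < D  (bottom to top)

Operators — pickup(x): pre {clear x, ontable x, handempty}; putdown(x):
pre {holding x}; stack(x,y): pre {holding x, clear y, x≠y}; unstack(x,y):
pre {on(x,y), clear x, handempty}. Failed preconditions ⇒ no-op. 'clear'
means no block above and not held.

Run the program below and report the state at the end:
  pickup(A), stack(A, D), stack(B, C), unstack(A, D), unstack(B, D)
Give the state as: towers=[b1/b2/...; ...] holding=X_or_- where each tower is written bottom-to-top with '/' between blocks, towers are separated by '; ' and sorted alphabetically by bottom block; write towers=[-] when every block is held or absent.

towers=[C/E/B/D] holding=A

step 1 (pickup(A)): towers=[C/E/B/D] holding=A
step 2 (stack(A, D)): towers=[C/E/B/D/A] holding=-
step 3 (stack(B, C)) [no-op]: towers=[C/E/B/D/A] holding=-
step 4 (unstack(A, D)): towers=[C/E/B/D] holding=A
step 5 (unstack(B, D)) [no-op]: towers=[C/E/B/D] holding=A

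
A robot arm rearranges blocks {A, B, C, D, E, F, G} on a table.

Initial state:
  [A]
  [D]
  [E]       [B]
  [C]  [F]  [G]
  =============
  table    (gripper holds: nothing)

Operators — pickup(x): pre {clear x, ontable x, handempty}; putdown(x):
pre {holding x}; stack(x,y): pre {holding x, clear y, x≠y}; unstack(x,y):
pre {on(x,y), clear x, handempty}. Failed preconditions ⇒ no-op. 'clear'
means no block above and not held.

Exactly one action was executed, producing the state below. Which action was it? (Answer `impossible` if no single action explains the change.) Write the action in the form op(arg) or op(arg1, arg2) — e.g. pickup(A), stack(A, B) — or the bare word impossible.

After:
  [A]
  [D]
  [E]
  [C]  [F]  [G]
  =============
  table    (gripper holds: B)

target: towers=[C/E/D/A; F; G] holding=B
     unstack(B, G) → towers=[C/E/D/A; F; G] holding=B  ← match
         pickup(F) → towers=[C/E/D/A; G/B] holding=F
     unstack(A, D) → towers=[C/E/D; F; G/B] holding=A

unstack(B, G)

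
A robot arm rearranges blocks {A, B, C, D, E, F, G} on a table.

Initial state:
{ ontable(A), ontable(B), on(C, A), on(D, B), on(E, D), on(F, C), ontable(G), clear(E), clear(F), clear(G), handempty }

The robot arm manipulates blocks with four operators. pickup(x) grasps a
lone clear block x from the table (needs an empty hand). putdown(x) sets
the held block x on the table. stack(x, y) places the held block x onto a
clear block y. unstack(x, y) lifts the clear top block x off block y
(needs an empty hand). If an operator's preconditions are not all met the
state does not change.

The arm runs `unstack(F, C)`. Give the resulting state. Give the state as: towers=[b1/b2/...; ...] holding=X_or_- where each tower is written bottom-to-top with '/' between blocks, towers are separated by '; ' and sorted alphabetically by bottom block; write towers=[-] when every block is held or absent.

towers=[A/C; B/D/E; G] holding=F

before: towers=[A/C/F; B/D/E; G] holding=-
pre[unstack(F, C)]: on(F,C) ok, clear(F) ok, handempty ok
all met → apply unstack(F, C)
after:  towers=[A/C; B/D/E; G] holding=F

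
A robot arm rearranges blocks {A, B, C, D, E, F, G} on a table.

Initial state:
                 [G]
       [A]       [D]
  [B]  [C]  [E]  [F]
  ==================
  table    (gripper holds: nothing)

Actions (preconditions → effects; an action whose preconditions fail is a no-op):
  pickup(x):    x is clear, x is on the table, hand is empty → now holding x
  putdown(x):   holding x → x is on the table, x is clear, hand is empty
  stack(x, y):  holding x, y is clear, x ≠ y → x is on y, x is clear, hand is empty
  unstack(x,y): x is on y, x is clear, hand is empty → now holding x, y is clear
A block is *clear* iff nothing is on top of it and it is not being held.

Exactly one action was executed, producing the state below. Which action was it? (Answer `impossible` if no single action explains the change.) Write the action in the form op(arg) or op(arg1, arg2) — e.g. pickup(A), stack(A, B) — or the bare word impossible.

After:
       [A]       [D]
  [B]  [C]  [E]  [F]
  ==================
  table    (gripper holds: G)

target: towers=[B; C/A; E; F/D] holding=G
         pickup(B) → towers=[C/A; E; F/D/G] holding=B
     unstack(G, D) → towers=[B; C/A; E; F/D] holding=G  ← match
     unstack(A, C) → towers=[B; C; E; F/D/G] holding=A
         pickup(E) → towers=[B; C/A; F/D/G] holding=E

unstack(G, D)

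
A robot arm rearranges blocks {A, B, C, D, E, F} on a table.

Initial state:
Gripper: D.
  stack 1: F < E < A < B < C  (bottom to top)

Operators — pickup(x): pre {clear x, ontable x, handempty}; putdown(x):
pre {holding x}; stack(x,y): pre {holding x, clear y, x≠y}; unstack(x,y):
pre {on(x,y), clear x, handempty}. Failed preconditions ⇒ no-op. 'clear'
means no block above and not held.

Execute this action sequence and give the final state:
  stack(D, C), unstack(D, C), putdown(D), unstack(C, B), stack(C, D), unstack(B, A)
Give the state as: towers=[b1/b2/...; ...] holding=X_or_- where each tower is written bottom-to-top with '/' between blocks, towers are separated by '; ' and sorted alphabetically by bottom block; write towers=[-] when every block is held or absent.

step 1 (stack(D, C)): towers=[F/E/A/B/C/D] holding=-
step 2 (unstack(D, C)): towers=[F/E/A/B/C] holding=D
step 3 (putdown(D)): towers=[D; F/E/A/B/C] holding=-
step 4 (unstack(C, B)): towers=[D; F/E/A/B] holding=C
step 5 (stack(C, D)): towers=[D/C; F/E/A/B] holding=-
step 6 (unstack(B, A)): towers=[D/C; F/E/A] holding=B

towers=[D/C; F/E/A] holding=B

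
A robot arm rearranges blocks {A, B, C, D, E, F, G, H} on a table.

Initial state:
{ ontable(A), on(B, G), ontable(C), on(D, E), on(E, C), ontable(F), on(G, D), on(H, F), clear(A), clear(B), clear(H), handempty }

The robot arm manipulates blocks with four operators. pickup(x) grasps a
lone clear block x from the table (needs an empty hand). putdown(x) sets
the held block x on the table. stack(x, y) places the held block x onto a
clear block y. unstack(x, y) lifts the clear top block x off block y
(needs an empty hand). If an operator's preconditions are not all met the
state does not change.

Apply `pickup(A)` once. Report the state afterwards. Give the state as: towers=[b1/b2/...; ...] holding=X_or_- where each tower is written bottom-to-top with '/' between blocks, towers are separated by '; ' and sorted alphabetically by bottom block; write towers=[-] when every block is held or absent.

towers=[C/E/D/G/B; F/H] holding=A

before: towers=[A; C/E/D/G/B; F/H] holding=-
pre[pickup(A)]: clear(A) ok, ontable(A) ok, handempty ok
all met → apply pickup(A)
after:  towers=[C/E/D/G/B; F/H] holding=A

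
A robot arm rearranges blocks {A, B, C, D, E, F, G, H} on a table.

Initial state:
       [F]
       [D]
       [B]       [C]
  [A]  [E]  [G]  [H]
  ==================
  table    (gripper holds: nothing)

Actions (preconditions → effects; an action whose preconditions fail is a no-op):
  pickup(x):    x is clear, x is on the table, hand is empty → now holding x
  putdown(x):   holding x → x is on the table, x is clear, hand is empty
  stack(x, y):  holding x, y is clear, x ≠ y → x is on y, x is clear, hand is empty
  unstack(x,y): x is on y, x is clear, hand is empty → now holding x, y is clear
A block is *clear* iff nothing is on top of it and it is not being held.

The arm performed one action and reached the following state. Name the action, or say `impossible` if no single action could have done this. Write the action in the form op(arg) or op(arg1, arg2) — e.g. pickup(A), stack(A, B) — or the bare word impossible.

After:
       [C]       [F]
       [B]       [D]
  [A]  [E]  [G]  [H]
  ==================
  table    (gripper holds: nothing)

impossible

target: towers=[A; E/B/C; G; H/D/F] holding=-
         pickup(G) → towers=[A; E/B/D/F; H/C] holding=G
         pickup(A) → towers=[E/B/D/F; G; H/C] holding=A
     unstack(F, D) → towers=[A; E/B/D; G; H/C] holding=F
     unstack(C, H) → towers=[A; E/B/D/F; G; H] holding=C
none of the 4 applicable actions match → impossible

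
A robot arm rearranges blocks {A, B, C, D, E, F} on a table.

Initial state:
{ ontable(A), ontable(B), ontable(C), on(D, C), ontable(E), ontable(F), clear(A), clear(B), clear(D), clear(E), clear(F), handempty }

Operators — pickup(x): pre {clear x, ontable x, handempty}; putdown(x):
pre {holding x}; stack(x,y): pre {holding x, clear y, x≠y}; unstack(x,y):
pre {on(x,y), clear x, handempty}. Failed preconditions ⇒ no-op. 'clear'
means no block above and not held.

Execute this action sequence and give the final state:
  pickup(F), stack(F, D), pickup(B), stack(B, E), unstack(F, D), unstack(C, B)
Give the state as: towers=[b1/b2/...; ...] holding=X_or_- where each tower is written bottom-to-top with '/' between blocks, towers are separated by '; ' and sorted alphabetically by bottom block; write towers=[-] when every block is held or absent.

towers=[A; C/D; E/B] holding=F

step 1 (pickup(F)): towers=[A; B; C/D; E] holding=F
step 2 (stack(F, D)): towers=[A; B; C/D/F; E] holding=-
step 3 (pickup(B)): towers=[A; C/D/F; E] holding=B
step 4 (stack(B, E)): towers=[A; C/D/F; E/B] holding=-
step 5 (unstack(F, D)): towers=[A; C/D; E/B] holding=F
step 6 (unstack(C, B)) [no-op]: towers=[A; C/D; E/B] holding=F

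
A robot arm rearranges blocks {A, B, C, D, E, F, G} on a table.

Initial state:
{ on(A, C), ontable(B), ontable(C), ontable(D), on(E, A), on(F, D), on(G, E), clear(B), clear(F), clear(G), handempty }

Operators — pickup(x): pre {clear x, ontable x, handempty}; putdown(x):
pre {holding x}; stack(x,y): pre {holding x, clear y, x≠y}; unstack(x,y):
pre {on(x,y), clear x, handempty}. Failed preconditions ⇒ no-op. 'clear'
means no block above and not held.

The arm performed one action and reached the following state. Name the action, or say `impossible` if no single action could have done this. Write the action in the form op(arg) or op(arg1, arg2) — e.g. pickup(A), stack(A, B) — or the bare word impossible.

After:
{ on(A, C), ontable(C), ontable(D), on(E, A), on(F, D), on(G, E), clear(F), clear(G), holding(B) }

pickup(B)

target: towers=[C/A/E/G; D/F] holding=B
         pickup(B) → towers=[C/A/E/G; D/F] holding=B  ← match
     unstack(F, D) → towers=[B; C/A/E/G; D] holding=F
     unstack(G, E) → towers=[B; C/A/E; D/F] holding=G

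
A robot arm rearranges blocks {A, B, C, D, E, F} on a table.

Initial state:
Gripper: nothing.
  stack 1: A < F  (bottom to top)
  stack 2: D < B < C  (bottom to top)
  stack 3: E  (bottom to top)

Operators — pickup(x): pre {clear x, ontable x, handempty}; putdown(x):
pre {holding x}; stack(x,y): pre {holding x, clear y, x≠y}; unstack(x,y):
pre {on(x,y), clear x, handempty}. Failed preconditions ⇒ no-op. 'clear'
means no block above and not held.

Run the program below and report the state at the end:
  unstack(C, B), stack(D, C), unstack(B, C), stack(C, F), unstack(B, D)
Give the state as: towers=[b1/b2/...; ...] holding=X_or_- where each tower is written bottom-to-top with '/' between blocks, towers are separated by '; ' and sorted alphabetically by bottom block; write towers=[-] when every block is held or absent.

step 1 (unstack(C, B)): towers=[A/F; D/B; E] holding=C
step 2 (stack(D, C)) [no-op]: towers=[A/F; D/B; E] holding=C
step 3 (unstack(B, C)) [no-op]: towers=[A/F; D/B; E] holding=C
step 4 (stack(C, F)): towers=[A/F/C; D/B; E] holding=-
step 5 (unstack(B, D)): towers=[A/F/C; D; E] holding=B

towers=[A/F/C; D; E] holding=B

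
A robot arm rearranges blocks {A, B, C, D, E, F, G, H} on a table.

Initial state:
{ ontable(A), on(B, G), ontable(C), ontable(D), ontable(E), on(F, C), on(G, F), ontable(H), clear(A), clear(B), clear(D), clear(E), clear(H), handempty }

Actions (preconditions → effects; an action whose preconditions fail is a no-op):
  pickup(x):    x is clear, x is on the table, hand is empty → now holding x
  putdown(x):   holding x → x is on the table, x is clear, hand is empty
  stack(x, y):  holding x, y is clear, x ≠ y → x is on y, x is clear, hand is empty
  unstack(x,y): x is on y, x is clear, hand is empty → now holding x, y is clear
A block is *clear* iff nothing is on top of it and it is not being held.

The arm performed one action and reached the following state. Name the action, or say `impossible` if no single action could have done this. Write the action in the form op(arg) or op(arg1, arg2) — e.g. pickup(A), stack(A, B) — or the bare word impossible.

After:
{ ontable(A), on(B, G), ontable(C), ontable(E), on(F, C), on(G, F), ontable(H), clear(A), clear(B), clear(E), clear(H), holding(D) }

target: towers=[A; C/F/G/B; E; H] holding=D
         pickup(A) → towers=[C/F/G/B; D; E; H] holding=A
         pickup(E) → towers=[A; C/F/G/B; D; H] holding=E
         pickup(H) → towers=[A; C/F/G/B; D; E] holding=H
     unstack(B, G) → towers=[A; C/F/G; D; E; H] holding=B
         pickup(D) → towers=[A; C/F/G/B; E; H] holding=D  ← match

pickup(D)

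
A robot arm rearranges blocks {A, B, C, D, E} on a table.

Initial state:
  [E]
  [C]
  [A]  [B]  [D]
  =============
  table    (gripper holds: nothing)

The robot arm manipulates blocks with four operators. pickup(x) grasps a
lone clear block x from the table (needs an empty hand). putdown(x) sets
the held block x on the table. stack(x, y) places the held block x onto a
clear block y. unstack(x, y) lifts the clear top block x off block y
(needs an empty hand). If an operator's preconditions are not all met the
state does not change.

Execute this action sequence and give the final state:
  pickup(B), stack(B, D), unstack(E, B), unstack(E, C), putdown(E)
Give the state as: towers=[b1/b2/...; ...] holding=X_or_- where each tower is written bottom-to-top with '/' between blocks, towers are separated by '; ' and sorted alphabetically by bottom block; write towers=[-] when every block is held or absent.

step 1 (pickup(B)): towers=[A/C/E; D] holding=B
step 2 (stack(B, D)): towers=[A/C/E; D/B] holding=-
step 3 (unstack(E, B)) [no-op]: towers=[A/C/E; D/B] holding=-
step 4 (unstack(E, C)): towers=[A/C; D/B] holding=E
step 5 (putdown(E)): towers=[A/C; D/B; E] holding=-

towers=[A/C; D/B; E] holding=-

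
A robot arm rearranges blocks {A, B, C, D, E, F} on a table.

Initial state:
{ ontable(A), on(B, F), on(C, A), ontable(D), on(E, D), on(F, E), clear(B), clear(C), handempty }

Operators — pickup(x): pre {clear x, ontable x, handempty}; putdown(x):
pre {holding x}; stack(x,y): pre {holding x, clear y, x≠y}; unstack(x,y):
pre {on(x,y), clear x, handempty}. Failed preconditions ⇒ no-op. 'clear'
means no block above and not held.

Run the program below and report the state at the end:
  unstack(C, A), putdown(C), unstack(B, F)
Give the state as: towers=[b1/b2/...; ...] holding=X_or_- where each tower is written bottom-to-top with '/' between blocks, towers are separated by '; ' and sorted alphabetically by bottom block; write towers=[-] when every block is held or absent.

towers=[A; C; D/E/F] holding=B

step 1 (unstack(C, A)): towers=[A; D/E/F/B] holding=C
step 2 (putdown(C)): towers=[A; C; D/E/F/B] holding=-
step 3 (unstack(B, F)): towers=[A; C; D/E/F] holding=B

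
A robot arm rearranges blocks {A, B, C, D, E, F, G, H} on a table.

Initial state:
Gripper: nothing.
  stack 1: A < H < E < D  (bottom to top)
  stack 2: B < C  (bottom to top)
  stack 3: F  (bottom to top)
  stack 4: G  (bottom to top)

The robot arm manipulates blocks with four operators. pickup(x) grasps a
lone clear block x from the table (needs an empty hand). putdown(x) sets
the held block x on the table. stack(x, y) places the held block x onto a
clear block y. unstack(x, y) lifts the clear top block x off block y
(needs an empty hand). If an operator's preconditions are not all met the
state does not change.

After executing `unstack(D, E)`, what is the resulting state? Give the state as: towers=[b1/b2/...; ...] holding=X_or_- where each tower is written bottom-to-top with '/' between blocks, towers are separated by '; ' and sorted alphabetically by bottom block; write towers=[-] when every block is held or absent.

towers=[A/H/E; B/C; F; G] holding=D

before: towers=[A/H/E/D; B/C; F; G] holding=-
pre[unstack(D, E)]: on(D,E) yes, clear(D) yes, handempty yes
all met → apply unstack(D, E)
after:  towers=[A/H/E; B/C; F; G] holding=D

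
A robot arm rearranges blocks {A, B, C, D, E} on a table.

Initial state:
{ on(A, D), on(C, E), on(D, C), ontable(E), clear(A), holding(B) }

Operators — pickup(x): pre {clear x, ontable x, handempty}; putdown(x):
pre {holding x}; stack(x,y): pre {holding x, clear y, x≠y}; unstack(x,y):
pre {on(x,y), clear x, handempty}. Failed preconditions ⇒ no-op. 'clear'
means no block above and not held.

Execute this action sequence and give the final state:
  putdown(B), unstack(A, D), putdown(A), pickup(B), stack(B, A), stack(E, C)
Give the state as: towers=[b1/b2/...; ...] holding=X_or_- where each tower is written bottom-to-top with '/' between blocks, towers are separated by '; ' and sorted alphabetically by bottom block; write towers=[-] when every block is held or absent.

towers=[A/B; E/C/D] holding=-

step 1 (putdown(B)): towers=[B; E/C/D/A] holding=-
step 2 (unstack(A, D)): towers=[B; E/C/D] holding=A
step 3 (putdown(A)): towers=[A; B; E/C/D] holding=-
step 4 (pickup(B)): towers=[A; E/C/D] holding=B
step 5 (stack(B, A)): towers=[A/B; E/C/D] holding=-
step 6 (stack(E, C)) [no-op]: towers=[A/B; E/C/D] holding=-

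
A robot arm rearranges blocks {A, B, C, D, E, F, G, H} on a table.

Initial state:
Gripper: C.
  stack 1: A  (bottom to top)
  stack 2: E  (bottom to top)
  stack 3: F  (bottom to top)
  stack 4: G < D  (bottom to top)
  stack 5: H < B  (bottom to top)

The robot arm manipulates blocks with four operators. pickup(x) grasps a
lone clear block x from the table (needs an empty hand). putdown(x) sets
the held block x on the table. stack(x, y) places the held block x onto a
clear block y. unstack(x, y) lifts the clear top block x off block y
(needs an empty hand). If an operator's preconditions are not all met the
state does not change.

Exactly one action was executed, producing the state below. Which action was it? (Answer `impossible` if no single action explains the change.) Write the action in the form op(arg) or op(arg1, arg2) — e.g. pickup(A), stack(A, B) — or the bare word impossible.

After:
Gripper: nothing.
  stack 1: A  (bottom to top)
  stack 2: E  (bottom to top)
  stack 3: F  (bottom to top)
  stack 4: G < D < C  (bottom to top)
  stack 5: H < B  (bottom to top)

target: towers=[A; E; F; G/D/C; H/B] holding=-
        putdown(C) → towers=[A; C; E; F; G/D; H/B] holding=-
       stack(C, A) → towers=[A/C; E; F; G/D; H/B] holding=-
       stack(C, E) → towers=[A; E/C; F; G/D; H/B] holding=-
       stack(C, B) → towers=[A; E; F; G/D; H/B/C] holding=-
       stack(C, F) → towers=[A; E; F/C; G/D; H/B] holding=-
       stack(C, D) → towers=[A; E; F; G/D/C; H/B] holding=-  ← match

stack(C, D)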